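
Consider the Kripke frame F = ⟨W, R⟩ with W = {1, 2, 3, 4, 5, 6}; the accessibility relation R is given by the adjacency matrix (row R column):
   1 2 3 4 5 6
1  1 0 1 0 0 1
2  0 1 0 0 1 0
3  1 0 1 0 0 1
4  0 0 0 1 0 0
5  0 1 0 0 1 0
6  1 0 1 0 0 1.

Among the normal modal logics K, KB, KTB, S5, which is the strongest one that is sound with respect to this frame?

S5

Symmetric (axiom B): yes — every pair in R has its reverse in R.
Reflexive (axiom T): yes — every world is R-related to itself.
Euclidean (axiom 5): yes — any two successors of a common world are R-related.
So F validates K, KB, KTB, S5. The strongest is S5.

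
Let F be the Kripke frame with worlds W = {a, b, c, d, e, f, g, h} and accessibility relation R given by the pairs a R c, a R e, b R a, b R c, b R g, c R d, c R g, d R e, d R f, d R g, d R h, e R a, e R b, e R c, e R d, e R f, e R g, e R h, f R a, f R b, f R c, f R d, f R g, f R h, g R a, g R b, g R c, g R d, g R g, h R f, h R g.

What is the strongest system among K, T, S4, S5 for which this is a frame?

Reflexive (axiom T): no — a is not related to itself.
Transitive (axiom 4): no — a R c and c R d, but not a R d.
Euclidean (axiom 5): no — a R c and a R e, but not c R e.
So F validates K; T would additionally require R to be reflexive. The strongest is K.

K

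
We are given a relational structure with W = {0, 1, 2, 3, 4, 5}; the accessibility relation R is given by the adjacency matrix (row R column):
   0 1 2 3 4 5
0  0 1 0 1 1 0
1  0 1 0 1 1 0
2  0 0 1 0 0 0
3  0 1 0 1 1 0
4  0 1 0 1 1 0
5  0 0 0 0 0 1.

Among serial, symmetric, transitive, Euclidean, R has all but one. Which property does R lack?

symmetric

Serial: yes — every world has a successor (e.g. 0 R 1).
Symmetric: no — 0 R 1 but not 1 R 0.
Transitive: yes — every two-step R-path is closed by a direct edge.
Euclidean: yes — any two successors of a common world are R-related.
Only symmetric fails.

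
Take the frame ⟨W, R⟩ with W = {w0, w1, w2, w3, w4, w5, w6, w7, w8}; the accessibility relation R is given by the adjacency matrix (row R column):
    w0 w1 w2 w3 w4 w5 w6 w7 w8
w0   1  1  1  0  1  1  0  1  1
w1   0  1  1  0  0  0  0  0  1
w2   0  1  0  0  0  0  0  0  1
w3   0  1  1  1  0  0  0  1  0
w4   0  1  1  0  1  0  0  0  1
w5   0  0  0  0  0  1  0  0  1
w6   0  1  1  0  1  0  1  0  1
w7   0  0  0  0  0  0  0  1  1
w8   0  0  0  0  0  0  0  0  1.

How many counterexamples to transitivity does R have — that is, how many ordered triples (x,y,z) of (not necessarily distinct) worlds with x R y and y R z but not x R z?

Enumerating: (w2,w1,w2), (w3,w1,w8), (w3,w2,w8), (w3,w7,w8).

4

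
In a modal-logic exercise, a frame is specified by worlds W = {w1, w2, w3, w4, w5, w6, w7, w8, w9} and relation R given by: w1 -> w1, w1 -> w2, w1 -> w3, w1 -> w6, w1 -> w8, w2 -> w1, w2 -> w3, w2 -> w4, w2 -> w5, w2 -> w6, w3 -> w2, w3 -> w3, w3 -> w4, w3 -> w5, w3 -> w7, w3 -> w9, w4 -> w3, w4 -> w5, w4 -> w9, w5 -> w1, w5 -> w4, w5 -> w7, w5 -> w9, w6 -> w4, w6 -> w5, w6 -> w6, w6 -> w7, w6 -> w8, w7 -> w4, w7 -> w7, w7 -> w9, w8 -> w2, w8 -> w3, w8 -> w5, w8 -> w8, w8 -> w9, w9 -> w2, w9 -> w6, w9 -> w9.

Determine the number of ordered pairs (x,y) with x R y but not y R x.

Enumerating: (w1,w3), (w1,w6), (w1,w8), (w2,w4), (w2,w5), (w2,w6), (w3,w5), (w3,w7), (w3,w9), (w4,w9), (w5,w1), (w5,w7), … and 13 more.
Total: 25.

25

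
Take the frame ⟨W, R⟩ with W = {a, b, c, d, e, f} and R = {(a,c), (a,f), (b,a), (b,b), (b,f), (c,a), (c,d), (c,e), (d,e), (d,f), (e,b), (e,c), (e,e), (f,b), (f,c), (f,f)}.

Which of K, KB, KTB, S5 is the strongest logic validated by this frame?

K

Symmetric (axiom B): no — a R f but not f R a.
Reflexive (axiom T): no — a is not related to itself.
Euclidean (axiom 5): no — a R c and a R f, but not c R f.
So F validates K; KB would additionally require R to be symmetric. The strongest is K.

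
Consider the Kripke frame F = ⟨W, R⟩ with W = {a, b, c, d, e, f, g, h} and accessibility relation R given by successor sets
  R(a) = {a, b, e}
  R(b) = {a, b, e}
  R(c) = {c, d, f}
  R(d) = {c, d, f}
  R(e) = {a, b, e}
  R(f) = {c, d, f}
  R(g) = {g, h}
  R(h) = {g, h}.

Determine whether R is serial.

Serial: yes — every world has a successor (e.g. a R a).

Yes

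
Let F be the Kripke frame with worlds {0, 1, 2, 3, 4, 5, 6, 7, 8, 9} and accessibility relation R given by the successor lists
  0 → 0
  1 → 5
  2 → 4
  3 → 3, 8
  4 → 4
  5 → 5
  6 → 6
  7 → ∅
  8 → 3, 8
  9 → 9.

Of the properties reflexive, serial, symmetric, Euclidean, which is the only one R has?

Euclidean

Reflexive: no — 1 is not related to itself.
Serial: no — 7 has no R-successor.
Symmetric: no — 1 R 5 but not 5 R 1.
Euclidean: yes — any two successors of a common world are R-related.
Only Euclidean holds.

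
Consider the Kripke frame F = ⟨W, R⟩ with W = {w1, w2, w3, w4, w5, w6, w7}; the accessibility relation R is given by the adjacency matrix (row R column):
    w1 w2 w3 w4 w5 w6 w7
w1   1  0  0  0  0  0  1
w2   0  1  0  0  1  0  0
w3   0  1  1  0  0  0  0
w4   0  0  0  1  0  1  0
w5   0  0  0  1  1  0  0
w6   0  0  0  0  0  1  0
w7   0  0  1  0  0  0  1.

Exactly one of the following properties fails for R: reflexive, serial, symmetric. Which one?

symmetric

Reflexive: yes — every world is R-related to itself.
Serial: yes — every world has a successor (e.g. w1 R w1).
Symmetric: no — w1 R w7 but not w7 R w1.
Only symmetric fails.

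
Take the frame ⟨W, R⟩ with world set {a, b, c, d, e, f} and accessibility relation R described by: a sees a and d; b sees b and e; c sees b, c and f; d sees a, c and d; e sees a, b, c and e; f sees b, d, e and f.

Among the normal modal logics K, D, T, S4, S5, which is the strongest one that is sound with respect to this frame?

T

Serial (axiom D): yes — every world has a successor (e.g. a R a).
Reflexive (axiom T): yes — every world is R-related to itself.
Transitive (axiom 4): no — a R d and d R c, but not a R c.
Euclidean (axiom 5): no — c R b and c R f, but not b R f.
So F validates K, D, T; S4 would additionally require R to be transitive. The strongest is T.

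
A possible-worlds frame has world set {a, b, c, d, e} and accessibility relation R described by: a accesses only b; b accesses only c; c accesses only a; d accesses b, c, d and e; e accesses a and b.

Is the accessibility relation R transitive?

No

Transitive: no — a R b and b R c, but not a R c.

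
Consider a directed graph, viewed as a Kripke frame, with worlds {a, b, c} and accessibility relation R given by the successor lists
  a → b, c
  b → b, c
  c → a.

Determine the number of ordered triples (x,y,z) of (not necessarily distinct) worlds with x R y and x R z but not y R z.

5

Enumerating: (a,c,b), (a,c,c), (b,c,b), (b,c,c), (c,a,a).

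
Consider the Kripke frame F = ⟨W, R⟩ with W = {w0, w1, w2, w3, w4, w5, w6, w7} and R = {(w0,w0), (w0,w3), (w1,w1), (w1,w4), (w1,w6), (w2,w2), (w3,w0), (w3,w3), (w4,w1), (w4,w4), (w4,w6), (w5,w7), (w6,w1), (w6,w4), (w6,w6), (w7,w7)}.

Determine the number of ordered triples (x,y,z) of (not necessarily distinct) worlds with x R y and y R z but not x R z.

R is transitive; there are no such tuples.

0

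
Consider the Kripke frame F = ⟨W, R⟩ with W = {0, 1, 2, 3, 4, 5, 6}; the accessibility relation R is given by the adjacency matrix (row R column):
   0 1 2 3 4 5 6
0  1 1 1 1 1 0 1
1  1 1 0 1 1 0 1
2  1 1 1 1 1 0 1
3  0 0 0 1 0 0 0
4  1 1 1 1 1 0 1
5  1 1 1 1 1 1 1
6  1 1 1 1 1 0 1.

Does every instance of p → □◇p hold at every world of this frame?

By correspondence theory, B is valid on a frame iff R is symmetric.
Symmetric: no — 0 R 3 but not 3 R 0.

No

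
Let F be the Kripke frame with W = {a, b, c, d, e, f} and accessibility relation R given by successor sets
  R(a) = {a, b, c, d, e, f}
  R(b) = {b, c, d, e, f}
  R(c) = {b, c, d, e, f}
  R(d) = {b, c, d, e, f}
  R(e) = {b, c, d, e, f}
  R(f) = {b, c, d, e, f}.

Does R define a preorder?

Yes

Reflexive: yes — every world is R-related to itself.
Transitive: yes — every two-step R-path is closed by a direct edge.
So R is a preorder.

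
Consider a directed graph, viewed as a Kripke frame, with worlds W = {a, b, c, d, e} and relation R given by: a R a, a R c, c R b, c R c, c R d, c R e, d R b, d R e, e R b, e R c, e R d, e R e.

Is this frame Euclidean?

No

Euclidean: no — c R b and c R d, but not b R d.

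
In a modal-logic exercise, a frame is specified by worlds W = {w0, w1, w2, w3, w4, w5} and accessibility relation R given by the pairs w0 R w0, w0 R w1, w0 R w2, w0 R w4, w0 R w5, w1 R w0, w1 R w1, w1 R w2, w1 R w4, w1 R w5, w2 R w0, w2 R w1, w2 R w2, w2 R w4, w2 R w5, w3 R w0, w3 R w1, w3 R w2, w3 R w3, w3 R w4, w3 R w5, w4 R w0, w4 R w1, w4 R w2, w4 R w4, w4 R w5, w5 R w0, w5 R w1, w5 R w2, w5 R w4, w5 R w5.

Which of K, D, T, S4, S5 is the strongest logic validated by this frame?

Serial (axiom D): yes — every world has a successor (e.g. w0 R w0).
Reflexive (axiom T): yes — every world is R-related to itself.
Transitive (axiom 4): yes — every two-step R-path is closed by a direct edge.
Euclidean (axiom 5): no — w3 R w0 and w3 R w3, but not w0 R w3.
So F validates K, D, T, S4; S5 would additionally require R to be Euclidean. The strongest is S4.

S4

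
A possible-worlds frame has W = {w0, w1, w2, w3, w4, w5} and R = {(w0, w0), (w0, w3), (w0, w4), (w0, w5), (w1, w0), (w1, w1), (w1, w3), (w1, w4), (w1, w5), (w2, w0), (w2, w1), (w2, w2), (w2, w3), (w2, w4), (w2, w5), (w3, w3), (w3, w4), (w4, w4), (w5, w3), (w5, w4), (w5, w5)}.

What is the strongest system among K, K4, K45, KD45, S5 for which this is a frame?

K4

Transitive (axiom 4): yes — every two-step R-path is closed by a direct edge.
Euclidean (axiom 5): no — w0 R w3 and w0 R w5, but not w3 R w5.
Serial (axiom D): yes — every world has a successor (e.g. w0 R w0).
Reflexive (axiom T): yes — every world is R-related to itself.
So F validates K, K4; K45 would additionally require R to be Euclidean. The strongest is K4.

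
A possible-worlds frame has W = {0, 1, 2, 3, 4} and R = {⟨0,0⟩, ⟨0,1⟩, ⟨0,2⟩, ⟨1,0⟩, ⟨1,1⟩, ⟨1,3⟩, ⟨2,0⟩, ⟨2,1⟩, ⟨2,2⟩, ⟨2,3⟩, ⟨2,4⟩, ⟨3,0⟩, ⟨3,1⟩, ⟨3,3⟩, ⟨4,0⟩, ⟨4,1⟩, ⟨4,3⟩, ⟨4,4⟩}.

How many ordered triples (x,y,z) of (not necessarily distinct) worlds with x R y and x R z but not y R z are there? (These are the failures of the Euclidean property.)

Enumerating: (0,1,2), (1,0,3), (2,0,3), (2,0,4), (2,1,2), (2,1,4), (2,3,2), (2,3,4), (2,4,2), (3,0,3), (4,0,3), (4,0,4), (4,1,4), (4,3,4).

14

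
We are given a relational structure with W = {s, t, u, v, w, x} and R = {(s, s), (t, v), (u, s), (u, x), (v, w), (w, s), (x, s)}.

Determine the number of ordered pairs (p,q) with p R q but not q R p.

6

Enumerating: (t,v), (u,s), (u,x), (v,w), (w,s), (x,s).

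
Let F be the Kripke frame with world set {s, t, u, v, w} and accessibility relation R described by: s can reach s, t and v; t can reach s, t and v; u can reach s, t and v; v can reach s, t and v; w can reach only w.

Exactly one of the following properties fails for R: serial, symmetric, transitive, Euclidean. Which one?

symmetric

Serial: yes — every world has a successor (e.g. s R s).
Symmetric: no — u R s but not s R u.
Transitive: yes — every two-step R-path is closed by a direct edge.
Euclidean: yes — any two successors of a common world are R-related.
Only symmetric fails.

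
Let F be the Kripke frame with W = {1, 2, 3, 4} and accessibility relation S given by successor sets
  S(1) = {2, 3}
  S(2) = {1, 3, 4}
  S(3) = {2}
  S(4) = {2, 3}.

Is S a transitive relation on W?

Transitive: no — 1 S 2 and 2 S 4, but not 1 S 4.

No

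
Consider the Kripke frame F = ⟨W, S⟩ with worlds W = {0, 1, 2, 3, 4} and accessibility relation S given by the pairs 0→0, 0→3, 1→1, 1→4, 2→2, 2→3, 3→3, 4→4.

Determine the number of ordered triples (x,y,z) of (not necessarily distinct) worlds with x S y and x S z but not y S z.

Enumerating: (0,3,0), (1,4,1), (2,3,2).

3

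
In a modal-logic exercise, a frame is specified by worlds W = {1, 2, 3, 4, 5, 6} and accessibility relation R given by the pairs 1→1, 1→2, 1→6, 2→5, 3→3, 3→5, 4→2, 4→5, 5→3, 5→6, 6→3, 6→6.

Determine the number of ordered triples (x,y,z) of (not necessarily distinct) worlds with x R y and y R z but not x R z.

9

Enumerating: (1,2,5), (1,6,3), (2,5,3), (2,5,6), (3,5,6), (4,5,3), (4,5,6), (5,3,5), (6,3,5).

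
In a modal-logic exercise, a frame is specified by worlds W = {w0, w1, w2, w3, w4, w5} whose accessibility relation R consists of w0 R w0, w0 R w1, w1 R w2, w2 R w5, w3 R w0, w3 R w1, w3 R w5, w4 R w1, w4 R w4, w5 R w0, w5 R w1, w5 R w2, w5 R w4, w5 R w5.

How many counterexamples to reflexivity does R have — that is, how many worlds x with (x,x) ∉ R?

3

Enumerating: w1, w2, w3.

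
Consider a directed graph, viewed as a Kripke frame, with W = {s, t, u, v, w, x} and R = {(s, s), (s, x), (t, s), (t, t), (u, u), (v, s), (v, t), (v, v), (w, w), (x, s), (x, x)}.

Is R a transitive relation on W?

Transitive: no — t R s and s R x, but not t R x.

No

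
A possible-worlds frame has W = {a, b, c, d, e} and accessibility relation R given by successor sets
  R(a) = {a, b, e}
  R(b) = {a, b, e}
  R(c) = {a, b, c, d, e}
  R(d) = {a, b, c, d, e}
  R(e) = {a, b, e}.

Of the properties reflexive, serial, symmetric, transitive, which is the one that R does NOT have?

symmetric

Reflexive: yes — every world is R-related to itself.
Serial: yes — every world has a successor (e.g. a R a).
Symmetric: no — c R a but not a R c.
Transitive: yes — every two-step R-path is closed by a direct edge.
Only symmetric fails.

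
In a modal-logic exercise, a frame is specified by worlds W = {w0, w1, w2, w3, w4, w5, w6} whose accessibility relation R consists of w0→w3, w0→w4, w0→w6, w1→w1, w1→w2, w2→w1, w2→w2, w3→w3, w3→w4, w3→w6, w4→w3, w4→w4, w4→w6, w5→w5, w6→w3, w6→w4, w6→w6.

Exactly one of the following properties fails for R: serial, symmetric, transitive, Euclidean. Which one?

symmetric

Serial: yes — every world has a successor (e.g. w0 R w3).
Symmetric: no — w0 R w3 but not w3 R w0.
Transitive: yes — every two-step R-path is closed by a direct edge.
Euclidean: yes — any two successors of a common world are R-related.
Only symmetric fails.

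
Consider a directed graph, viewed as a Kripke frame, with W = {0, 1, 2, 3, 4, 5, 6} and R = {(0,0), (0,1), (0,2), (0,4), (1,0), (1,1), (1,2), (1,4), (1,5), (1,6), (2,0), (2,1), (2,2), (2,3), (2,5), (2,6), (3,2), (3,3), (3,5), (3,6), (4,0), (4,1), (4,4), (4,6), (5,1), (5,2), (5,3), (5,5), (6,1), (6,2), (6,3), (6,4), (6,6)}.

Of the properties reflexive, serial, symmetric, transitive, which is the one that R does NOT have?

transitive

Reflexive: yes — every world is R-related to itself.
Serial: yes — every world has a successor (e.g. 0 R 0).
Symmetric: yes — every pair in R has its reverse in R.
Transitive: no — 0 R 1 and 1 R 5, but not 0 R 5.
Only transitive fails.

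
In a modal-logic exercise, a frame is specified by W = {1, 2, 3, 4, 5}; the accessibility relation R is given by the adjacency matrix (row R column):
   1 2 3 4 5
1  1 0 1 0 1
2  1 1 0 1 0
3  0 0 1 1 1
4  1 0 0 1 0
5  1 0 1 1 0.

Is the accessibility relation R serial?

Serial: yes — every world has a successor (e.g. 1 R 1).

Yes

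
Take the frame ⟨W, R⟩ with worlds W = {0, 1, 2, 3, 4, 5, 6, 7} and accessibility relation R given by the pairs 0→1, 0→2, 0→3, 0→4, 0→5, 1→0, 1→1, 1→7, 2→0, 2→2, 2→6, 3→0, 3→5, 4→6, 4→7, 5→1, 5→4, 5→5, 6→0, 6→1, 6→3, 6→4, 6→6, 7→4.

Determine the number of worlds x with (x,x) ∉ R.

Enumerating: 0, 3, 4, 7.

4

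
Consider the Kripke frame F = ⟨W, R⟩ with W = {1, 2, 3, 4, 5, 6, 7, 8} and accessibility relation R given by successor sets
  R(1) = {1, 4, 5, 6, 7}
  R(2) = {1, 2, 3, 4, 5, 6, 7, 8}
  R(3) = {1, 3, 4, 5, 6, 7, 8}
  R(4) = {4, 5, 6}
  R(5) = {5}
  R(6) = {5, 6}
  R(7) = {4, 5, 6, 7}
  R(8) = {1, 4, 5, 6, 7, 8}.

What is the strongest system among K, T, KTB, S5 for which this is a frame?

T

Reflexive (axiom T): yes — every world is R-related to itself.
Symmetric (axiom B): no — 1 R 4 but not 4 R 1.
Euclidean (axiom 5): no — 1 R 4 and 1 R 7, but not 4 R 7.
So F validates K, T; KTB would additionally require R to be symmetric. The strongest is T.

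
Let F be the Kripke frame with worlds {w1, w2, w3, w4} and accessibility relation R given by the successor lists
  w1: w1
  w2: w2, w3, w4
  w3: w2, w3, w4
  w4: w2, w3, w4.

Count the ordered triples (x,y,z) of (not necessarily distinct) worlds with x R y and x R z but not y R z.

R is Euclidean; there are no such tuples.

0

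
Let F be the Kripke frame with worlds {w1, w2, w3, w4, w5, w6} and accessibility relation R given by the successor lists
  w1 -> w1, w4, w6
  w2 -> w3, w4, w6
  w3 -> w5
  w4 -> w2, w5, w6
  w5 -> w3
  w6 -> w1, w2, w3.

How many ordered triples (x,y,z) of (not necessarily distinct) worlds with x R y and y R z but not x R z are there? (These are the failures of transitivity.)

21

Enumerating: (w1,w4,w2), (w1,w4,w5), (w1,w6,w2), (w1,w6,w3), (w2,w3,w5), (w2,w4,w2), (w2,w4,w5), (w2,w6,w1), (w2,w6,w2), (w3,w5,w3), (w4,w2,w3), (w4,w2,w4), … and 9 more.
Total: 21.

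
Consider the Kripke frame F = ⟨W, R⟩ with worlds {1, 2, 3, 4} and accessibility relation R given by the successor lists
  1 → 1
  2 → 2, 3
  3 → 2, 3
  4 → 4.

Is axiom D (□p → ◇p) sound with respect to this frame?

Yes

The schema D characterises exactly the serial frames.
Serial: yes — every world has a successor (e.g. 1 R 1).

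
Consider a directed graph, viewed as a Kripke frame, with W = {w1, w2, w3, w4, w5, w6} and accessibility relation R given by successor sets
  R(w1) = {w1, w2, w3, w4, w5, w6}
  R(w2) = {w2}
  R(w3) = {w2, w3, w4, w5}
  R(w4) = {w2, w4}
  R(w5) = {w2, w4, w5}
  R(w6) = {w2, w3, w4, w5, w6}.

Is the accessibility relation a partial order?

Yes

Reflexive: yes — every world is R-related to itself.
Transitive: yes — every two-step R-path is closed by a direct edge.
Antisymmetric: yes — no distinct pair is related both ways.
So R is a partial order.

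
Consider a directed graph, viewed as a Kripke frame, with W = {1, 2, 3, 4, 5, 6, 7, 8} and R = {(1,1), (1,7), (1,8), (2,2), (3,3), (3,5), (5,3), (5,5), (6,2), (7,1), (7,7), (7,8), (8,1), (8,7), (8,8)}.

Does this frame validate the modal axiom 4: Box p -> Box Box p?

Yes

The schema 4 characterises exactly the transitive frames.
Transitive: yes — every two-step R-path is closed by a direct edge.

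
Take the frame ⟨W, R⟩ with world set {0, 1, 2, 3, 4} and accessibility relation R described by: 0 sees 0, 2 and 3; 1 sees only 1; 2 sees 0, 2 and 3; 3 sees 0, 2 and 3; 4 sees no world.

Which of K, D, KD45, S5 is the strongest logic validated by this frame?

Serial (axiom D): no — 4 has no R-successor.
Euclidean (axiom 5): yes — any two successors of a common world are R-related.
Transitive (axiom 4): yes — every two-step R-path is closed by a direct edge.
Reflexive (axiom T): no — 4 is not related to itself.
So F validates K; D would additionally require R to be serial. The strongest is K.

K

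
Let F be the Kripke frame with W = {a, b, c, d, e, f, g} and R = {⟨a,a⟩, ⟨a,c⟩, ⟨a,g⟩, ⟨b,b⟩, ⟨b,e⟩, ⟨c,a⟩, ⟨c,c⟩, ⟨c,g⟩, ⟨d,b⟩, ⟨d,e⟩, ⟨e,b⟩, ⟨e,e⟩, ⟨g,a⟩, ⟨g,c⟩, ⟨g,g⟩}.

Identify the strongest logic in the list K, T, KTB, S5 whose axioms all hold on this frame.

K

Reflexive (axiom T): no — d is not related to itself.
Symmetric (axiom B): no — d R b but not b R d.
Euclidean (axiom 5): yes — any two successors of a common world are R-related.
So F validates K; T would additionally require R to be reflexive. The strongest is K.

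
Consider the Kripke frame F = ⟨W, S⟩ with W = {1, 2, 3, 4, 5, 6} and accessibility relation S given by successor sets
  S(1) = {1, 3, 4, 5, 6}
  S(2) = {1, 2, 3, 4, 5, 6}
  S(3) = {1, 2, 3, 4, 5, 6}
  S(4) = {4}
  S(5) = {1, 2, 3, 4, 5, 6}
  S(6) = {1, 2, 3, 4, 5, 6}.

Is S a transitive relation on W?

Transitive: no — 1 S 3 and 3 S 2, but not 1 S 2.

No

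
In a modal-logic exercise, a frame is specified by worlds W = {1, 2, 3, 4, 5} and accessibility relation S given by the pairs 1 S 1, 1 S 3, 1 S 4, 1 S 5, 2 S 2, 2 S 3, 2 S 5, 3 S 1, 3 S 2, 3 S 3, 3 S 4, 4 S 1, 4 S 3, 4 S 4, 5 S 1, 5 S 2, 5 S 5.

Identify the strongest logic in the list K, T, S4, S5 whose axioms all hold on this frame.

T

Reflexive (axiom T): yes — every world is S-related to itself.
Transitive (axiom 4): no — 1 S 3 and 3 S 2, but not 1 S 2.
Euclidean (axiom 5): no — 1 S 3 and 1 S 5, but not 3 S 5.
So F validates K, T; S4 would additionally require S to be transitive. The strongest is T.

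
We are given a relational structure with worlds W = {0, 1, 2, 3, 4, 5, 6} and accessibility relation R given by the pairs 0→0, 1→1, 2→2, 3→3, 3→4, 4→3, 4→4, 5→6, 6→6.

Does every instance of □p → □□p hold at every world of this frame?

Yes

Axiom 4 corresponds to the accessibility relation being transitive.
Transitive: yes — every two-step R-path is closed by a direct edge.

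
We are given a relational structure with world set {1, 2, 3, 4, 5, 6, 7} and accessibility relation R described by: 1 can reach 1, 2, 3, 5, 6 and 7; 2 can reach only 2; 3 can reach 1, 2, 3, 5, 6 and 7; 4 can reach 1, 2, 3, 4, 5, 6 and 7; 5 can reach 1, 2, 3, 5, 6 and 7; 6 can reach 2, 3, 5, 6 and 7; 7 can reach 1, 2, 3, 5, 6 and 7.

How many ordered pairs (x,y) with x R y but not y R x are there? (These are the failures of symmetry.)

Enumerating: (1,2), (1,6), (3,2), (4,1), (4,2), (4,3), (4,5), (4,6), (4,7), (5,2), (6,2), (7,2).

12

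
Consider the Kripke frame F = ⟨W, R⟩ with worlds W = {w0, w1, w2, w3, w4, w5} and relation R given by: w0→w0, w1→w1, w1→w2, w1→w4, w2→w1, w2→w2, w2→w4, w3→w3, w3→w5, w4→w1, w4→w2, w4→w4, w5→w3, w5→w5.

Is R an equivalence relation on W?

Reflexive: yes — every world is R-related to itself.
Symmetric: yes — every pair in R has its reverse in R.
Transitive: yes — every two-step R-path is closed by a direct edge.
So R is an equivalence relation.

Yes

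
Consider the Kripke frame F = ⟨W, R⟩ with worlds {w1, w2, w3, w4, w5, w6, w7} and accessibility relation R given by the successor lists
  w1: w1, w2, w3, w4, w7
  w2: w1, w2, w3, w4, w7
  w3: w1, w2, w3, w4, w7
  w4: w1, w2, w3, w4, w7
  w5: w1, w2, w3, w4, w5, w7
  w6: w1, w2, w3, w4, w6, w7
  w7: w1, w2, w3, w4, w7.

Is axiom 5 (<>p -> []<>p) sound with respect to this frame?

By correspondence theory, 5 is valid on a frame iff R is Euclidean.
Euclidean: no — w5 R w1 and w5 R w5, but not w1 R w5.

No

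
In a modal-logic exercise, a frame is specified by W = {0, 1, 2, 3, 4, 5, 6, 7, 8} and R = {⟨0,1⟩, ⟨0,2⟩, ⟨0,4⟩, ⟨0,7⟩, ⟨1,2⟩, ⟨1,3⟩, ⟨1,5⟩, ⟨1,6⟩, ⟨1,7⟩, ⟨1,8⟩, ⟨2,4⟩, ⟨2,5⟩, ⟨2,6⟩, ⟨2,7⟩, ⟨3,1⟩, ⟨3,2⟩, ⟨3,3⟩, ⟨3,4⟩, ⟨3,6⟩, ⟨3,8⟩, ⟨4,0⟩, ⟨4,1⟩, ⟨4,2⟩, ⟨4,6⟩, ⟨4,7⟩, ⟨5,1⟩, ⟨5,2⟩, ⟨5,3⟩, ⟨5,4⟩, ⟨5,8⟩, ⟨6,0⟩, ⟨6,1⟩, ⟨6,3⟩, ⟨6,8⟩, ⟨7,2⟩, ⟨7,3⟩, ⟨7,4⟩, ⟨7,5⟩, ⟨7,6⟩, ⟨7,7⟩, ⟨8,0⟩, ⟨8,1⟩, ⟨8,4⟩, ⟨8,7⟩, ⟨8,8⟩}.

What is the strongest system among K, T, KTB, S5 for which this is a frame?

Reflexive (axiom T): no — 0 is not related to itself.
Symmetric (axiom B): no — 0 R 1 but not 1 R 0.
Euclidean (axiom 5): no — 0 R 1 and 0 R 4, but not 1 R 4.
So F validates K; T would additionally require R to be reflexive. The strongest is K.

K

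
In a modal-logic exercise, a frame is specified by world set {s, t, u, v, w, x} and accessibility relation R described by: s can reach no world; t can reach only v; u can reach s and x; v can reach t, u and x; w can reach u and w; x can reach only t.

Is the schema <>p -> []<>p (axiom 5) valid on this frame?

By correspondence theory, 5 is valid on a frame iff R is Euclidean.
Euclidean: no — u R s and u R x, but not s R x.

No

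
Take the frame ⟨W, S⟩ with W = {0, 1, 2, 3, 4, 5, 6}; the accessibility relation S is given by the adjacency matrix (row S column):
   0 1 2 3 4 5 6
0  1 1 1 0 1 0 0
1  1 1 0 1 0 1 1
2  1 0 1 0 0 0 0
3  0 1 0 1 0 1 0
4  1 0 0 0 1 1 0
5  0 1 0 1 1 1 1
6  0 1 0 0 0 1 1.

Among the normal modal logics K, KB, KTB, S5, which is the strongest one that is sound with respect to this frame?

Symmetric (axiom B): yes — every pair in S has its reverse in S.
Reflexive (axiom T): yes — every world is S-related to itself.
Euclidean (axiom 5): no — 0 S 1 and 0 S 2, but not 1 S 2.
So F validates K, KB, KTB; S5 would additionally require S to be Euclidean. The strongest is KTB.

KTB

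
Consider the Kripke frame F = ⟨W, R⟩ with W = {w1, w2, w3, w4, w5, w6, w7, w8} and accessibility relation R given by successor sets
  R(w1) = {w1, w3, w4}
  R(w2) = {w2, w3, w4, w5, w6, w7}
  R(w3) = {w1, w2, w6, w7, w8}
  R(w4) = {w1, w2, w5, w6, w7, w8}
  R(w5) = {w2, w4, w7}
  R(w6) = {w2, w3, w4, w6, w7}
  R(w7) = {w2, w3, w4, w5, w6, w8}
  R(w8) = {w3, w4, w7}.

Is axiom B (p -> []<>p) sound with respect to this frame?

Yes

By correspondence theory, B is valid on a frame iff R is symmetric.
Symmetric: yes — every pair in R has its reverse in R.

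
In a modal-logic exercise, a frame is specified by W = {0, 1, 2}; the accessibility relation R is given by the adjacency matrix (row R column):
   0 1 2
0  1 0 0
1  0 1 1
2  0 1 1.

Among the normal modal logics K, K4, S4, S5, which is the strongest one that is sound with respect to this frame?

Transitive (axiom 4): yes — every two-step R-path is closed by a direct edge.
Reflexive (axiom T): yes — every world is R-related to itself.
Euclidean (axiom 5): yes — any two successors of a common world are R-related.
So F validates K, K4, S4, S5. The strongest is S5.

S5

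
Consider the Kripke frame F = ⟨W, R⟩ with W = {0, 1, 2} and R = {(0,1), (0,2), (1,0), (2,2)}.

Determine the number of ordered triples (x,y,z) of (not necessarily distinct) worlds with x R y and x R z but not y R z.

4

Enumerating: (0,1,1), (0,1,2), (0,2,1), (1,0,0).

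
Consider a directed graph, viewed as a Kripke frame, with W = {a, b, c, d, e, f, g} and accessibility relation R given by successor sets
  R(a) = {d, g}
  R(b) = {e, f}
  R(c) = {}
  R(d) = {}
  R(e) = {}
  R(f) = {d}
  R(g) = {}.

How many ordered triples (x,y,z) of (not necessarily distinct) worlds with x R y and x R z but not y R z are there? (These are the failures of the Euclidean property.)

Enumerating: (a,d,d), (a,d,g), (a,g,d), (a,g,g), (b,e,e), (b,e,f), (b,f,e), (b,f,f), (f,d,d).

9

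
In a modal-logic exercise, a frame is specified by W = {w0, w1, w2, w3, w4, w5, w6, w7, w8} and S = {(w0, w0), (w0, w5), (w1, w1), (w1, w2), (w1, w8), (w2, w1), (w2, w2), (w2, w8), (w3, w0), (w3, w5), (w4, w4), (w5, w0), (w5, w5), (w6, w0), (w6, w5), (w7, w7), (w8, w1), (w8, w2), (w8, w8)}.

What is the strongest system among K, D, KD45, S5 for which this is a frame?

KD45

Serial (axiom D): yes — every world has a successor (e.g. w0 S w0).
Euclidean (axiom 5): yes — any two successors of a common world are S-related.
Transitive (axiom 4): yes — every two-step S-path is closed by a direct edge.
Reflexive (axiom T): no — w3 is not related to itself.
So F validates K, D, KD45; S5 would additionally require S to be reflexive. The strongest is KD45.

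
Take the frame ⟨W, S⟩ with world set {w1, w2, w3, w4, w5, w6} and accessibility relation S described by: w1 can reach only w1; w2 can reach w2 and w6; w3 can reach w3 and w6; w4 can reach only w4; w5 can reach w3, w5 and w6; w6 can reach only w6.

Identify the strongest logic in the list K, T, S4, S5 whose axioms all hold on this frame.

Reflexive (axiom T): yes — every world is S-related to itself.
Transitive (axiom 4): yes — every two-step S-path is closed by a direct edge.
Euclidean (axiom 5): no — w5 S w6 and w5 S w3, but not w6 S w3.
So F validates K, T, S4; S5 would additionally require S to be Euclidean. The strongest is S4.

S4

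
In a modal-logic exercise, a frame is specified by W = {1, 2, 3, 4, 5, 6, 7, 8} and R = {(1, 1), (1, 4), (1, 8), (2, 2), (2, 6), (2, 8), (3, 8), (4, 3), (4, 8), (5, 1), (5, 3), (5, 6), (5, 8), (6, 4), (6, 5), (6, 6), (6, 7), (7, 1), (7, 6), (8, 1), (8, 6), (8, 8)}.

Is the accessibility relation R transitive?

No

Transitive: no — 1 R 4 and 4 R 3, but not 1 R 3.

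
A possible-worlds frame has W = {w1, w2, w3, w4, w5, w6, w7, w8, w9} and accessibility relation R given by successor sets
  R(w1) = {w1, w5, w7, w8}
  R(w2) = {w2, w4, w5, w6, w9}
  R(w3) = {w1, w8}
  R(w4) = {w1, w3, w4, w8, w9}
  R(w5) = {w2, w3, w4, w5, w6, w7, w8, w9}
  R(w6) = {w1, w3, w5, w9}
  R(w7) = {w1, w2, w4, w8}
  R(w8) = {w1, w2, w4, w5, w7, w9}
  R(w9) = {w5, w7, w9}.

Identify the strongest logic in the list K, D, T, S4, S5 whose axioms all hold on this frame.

D

Serial (axiom D): yes — every world has a successor (e.g. w1 R w1).
Reflexive (axiom T): no — w3 is not related to itself.
Transitive (axiom 4): no — w1 R w5 and w5 R w2, but not w1 R w2.
Euclidean (axiom 5): no — w1 R w7 and w1 R w5, but not w7 R w5.
So F validates K, D; T would additionally require R to be reflexive. The strongest is D.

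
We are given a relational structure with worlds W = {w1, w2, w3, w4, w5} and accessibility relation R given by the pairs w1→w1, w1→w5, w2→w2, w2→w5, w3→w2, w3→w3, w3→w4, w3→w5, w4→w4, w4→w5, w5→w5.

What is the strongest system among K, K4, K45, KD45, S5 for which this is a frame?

Transitive (axiom 4): yes — every two-step R-path is closed by a direct edge.
Euclidean (axiom 5): no — w3 R w2 and w3 R w4, but not w2 R w4.
Serial (axiom D): yes — every world has a successor (e.g. w1 R w1).
Reflexive (axiom T): yes — every world is R-related to itself.
So F validates K, K4; K45 would additionally require R to be Euclidean. The strongest is K4.

K4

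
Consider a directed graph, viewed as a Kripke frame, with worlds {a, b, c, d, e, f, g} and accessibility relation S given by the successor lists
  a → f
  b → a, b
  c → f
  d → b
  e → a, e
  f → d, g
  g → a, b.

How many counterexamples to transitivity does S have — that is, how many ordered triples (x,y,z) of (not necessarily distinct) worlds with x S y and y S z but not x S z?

Enumerating: (a,f,d), (a,f,g), (b,a,f), (c,f,d), (c,f,g), (d,b,a), (e,a,f), (f,d,b), (f,g,a), (f,g,b), (g,a,f).

11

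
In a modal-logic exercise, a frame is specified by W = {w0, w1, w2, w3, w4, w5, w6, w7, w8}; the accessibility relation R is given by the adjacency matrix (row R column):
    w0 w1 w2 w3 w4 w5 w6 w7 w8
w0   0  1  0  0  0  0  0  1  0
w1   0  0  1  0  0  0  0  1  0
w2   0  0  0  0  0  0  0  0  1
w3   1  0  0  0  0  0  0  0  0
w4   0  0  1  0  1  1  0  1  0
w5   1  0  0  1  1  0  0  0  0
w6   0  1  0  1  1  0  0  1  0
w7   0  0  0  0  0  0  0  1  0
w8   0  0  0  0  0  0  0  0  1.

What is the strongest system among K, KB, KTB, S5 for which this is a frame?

Symmetric (axiom B): no — w0 R w1 but not w1 R w0.
Reflexive (axiom T): no — w0 is not related to itself.
Euclidean (axiom 5): no — w0 R w7 and w0 R w1, but not w7 R w1.
So F validates K; KB would additionally require R to be symmetric. The strongest is K.

K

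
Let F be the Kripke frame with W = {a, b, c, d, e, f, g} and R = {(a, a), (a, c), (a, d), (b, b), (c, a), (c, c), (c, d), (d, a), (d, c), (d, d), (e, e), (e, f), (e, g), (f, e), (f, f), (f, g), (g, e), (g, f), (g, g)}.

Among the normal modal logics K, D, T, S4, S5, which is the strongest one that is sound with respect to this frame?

Serial (axiom D): yes — every world has a successor (e.g. a R a).
Reflexive (axiom T): yes — every world is R-related to itself.
Transitive (axiom 4): yes — every two-step R-path is closed by a direct edge.
Euclidean (axiom 5): yes — any two successors of a common world are R-related.
So F validates K, D, T, S4, S5. The strongest is S5.

S5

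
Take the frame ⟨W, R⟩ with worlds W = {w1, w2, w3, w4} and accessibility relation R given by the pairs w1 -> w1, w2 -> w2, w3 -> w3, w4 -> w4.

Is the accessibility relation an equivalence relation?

Yes

Reflexive: yes — every world is R-related to itself.
Symmetric: yes — every pair in R has its reverse in R.
Transitive: yes — every two-step R-path is closed by a direct edge.
So R is an equivalence relation.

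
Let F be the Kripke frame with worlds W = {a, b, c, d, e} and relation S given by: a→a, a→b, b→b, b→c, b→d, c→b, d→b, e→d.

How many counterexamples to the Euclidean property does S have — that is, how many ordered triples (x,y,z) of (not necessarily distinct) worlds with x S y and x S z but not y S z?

Enumerating: (a,b,a), (b,c,c), (b,c,d), (b,d,c), (b,d,d), (e,d,d).

6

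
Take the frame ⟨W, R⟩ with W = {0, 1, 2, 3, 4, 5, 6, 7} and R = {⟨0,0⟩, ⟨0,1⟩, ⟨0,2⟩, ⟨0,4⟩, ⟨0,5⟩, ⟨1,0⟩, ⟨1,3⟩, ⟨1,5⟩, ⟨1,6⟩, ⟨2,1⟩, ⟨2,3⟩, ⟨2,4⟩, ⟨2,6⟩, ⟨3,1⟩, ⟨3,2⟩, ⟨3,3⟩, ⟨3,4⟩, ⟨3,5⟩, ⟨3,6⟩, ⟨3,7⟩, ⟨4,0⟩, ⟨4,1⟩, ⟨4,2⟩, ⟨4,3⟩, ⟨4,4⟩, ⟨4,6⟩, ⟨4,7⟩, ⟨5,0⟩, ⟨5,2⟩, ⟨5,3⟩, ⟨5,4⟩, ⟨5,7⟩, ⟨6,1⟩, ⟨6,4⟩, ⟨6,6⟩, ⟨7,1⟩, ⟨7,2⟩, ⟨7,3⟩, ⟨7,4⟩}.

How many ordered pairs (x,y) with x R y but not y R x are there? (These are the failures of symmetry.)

11

Enumerating: (0,2), (1,5), (2,1), (2,6), (3,6), (4,1), (5,2), (5,4), (5,7), (7,1), (7,2).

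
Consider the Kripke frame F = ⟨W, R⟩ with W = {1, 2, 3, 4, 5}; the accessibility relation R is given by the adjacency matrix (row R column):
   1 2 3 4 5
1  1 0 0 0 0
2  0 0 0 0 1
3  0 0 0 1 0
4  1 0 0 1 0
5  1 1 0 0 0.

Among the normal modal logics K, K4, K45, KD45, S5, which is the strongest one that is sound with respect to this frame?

Transitive (axiom 4): no — 2 R 5 and 5 R 1, but not 2 R 1.
Euclidean (axiom 5): no — 5 R 1 and 5 R 2, but not 1 R 2.
Serial (axiom D): yes — every world has a successor (e.g. 1 R 1).
Reflexive (axiom T): no — 2 is not related to itself.
So F validates K; K4 would additionally require R to be transitive. The strongest is K.

K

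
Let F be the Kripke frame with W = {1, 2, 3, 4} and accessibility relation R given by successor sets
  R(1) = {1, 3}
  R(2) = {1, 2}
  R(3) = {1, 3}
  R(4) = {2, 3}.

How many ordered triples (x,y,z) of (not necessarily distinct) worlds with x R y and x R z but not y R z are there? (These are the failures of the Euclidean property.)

3

Enumerating: (2,1,2), (4,2,3), (4,3,2).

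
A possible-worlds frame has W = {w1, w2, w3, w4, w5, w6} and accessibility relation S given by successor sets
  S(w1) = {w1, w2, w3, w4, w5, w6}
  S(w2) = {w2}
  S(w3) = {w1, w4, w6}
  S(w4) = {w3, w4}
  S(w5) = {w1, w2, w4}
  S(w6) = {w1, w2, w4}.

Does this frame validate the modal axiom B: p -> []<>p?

Axiom B corresponds to the accessibility relation being symmetric.
Symmetric: no — w1 S w2 but not w2 S w1.

No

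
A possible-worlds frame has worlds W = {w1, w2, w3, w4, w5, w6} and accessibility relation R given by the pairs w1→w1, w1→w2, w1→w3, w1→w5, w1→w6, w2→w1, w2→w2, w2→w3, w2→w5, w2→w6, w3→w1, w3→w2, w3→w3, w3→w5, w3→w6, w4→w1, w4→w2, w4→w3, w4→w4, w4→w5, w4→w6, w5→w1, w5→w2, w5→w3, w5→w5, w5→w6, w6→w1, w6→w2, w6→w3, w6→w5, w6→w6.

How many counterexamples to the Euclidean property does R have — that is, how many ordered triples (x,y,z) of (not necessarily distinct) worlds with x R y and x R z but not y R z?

Enumerating: (w4,w1,w4), (w4,w2,w4), (w4,w3,w4), (w4,w5,w4), (w4,w6,w4).

5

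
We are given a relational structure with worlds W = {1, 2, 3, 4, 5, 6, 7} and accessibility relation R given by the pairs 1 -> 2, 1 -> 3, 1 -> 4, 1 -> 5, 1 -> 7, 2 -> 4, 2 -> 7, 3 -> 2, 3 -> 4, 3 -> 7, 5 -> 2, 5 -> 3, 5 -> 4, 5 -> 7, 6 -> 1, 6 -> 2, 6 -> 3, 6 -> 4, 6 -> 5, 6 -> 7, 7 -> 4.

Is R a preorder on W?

Reflexive: no — 1 is not related to itself.
Transitive: yes — every two-step R-path is closed by a direct edge.
So R is not a preorder.

No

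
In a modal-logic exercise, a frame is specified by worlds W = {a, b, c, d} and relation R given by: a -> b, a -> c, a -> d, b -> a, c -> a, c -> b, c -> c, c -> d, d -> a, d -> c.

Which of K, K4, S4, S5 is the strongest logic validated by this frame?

K

Transitive (axiom 4): no — b R a and a R c, but not b R c.
Reflexive (axiom T): no — a is not related to itself.
Euclidean (axiom 5): no — a R b and a R c, but not b R c.
So F validates K; K4 would additionally require R to be transitive. The strongest is K.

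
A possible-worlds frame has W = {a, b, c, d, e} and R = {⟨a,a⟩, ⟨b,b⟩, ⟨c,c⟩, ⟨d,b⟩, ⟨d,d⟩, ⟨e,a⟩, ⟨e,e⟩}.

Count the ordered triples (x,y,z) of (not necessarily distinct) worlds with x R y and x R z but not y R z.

Enumerating: (d,b,d), (e,a,e).

2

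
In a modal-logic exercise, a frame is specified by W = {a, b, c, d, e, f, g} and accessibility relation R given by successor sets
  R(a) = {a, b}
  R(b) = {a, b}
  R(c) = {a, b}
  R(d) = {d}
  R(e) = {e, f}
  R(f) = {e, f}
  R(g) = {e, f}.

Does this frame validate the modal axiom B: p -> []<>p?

Axiom B corresponds to the accessibility relation being symmetric.
Symmetric: no — c R a but not a R c.

No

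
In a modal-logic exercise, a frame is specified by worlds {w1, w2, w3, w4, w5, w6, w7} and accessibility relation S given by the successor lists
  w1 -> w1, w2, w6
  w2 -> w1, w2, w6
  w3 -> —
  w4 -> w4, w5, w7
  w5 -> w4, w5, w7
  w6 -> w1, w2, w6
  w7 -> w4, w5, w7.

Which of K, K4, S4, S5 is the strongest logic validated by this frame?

Transitive (axiom 4): yes — every two-step S-path is closed by a direct edge.
Reflexive (axiom T): no — w3 is not related to itself.
Euclidean (axiom 5): yes — any two successors of a common world are S-related.
So F validates K, K4; S4 would additionally require S to be reflexive. The strongest is K4.

K4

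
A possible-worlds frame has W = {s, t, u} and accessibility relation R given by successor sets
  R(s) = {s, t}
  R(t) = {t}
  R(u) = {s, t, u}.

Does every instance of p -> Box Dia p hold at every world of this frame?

No

Axiom B corresponds to the accessibility relation being symmetric.
Symmetric: no — s R t but not t R s.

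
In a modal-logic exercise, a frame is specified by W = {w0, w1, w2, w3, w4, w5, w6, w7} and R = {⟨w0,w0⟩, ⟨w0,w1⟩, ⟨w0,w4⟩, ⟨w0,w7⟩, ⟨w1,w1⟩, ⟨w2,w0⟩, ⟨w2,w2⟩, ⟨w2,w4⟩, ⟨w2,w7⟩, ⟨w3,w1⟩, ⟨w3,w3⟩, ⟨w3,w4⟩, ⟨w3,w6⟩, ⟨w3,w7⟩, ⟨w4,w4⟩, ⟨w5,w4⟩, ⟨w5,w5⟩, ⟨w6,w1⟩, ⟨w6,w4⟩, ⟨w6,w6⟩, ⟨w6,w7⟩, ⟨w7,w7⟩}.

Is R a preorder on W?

Reflexive: yes — every world is R-related to itself.
Transitive: no — w2 R w0 and w0 R w1, but not w2 R w1.
So R is not a preorder.

No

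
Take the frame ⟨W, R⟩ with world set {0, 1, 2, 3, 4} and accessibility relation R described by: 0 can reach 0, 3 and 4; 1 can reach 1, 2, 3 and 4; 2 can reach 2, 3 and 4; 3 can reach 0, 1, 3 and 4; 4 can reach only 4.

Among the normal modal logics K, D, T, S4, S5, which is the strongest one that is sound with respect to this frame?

T

Serial (axiom D): yes — every world has a successor (e.g. 0 R 0).
Reflexive (axiom T): yes — every world is R-related to itself.
Transitive (axiom 4): no — 0 R 3 and 3 R 1, but not 0 R 1.
Euclidean (axiom 5): no — 0 R 4 and 0 R 3, but not 4 R 3.
So F validates K, D, T; S4 would additionally require R to be transitive. The strongest is T.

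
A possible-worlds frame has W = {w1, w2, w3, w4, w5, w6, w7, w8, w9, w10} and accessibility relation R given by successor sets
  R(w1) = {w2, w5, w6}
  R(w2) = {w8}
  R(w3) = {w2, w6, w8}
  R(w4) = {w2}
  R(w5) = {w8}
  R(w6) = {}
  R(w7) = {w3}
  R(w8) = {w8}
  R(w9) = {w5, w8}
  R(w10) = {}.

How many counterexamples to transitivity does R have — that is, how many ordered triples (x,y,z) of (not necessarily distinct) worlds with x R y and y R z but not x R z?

Enumerating: (w1,w2,w8), (w1,w5,w8), (w4,w2,w8), (w7,w3,w2), (w7,w3,w6), (w7,w3,w8).

6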